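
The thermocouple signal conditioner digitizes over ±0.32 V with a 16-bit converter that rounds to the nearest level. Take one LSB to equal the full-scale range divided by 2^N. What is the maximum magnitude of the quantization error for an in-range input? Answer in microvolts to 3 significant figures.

Full-scale range = 0.32 V − (-0.32 V) = 0.64 V.
One LSB is 0.64 V / 65536 = 9.7656 µV.
A rounding quantizer has |error| ≤ LSB/2 = 4.88 µV.

4.88 µV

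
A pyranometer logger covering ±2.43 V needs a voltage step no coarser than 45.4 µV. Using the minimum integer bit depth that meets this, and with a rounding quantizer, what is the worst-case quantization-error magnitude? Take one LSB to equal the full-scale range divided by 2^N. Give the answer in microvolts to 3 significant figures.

18.5 µV

The full-scale span is 2.43 − (-2.43) = 4.86 V.
4.86 V / 45.4 µV = 107000. Since 2^16 = 65536 and 2^17 = 131072, N = 17.
LSB = 4.86 V ÷ 2^17 = 4.86/131072 V = 37.079 µV.
Max error for round-to-nearest is LSB/2 = 18.5 µV.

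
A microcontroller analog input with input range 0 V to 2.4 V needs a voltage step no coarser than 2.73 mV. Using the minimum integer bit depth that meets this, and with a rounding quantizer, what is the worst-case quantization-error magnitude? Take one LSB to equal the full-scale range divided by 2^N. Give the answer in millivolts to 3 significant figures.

Range is 2.4 V.
Need 2^N ≥ 2.4 V / 2.73 mV = 879.1 → N_min = 10.
LSB = 2.4 V ÷ 2^10 = 2.4/1024 V = 2.3438 mV.
|e|_max = LSB/2 = 1.17 mV.

1.17 mV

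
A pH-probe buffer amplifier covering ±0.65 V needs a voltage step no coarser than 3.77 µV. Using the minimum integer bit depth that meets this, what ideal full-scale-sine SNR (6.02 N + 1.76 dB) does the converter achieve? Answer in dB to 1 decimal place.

Span: 0.65 V − (-0.65 V) = 1.3 V.
Required number of levels: 1.3/3.77 µV = 344830; smallest N with 2^N ≥ that is 19.
6.02(19) + 1.76 = 116.14 dB.

116.1 dB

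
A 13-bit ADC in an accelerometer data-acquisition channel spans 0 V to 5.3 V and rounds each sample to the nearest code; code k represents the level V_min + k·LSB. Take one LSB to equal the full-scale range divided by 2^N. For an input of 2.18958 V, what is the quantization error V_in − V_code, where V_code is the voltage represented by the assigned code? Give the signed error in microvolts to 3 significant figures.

Full-scale range = 5.3 V. LSB = 5.3 V / 2^13 ≈ 0.6470 mV.
(V_in − V_min)/LSB = (2.18958 − (0)) × 8192/5.3 = 3384.3470 → nearest code k = 3384.
V_code = 0 + (3384/8192) × 5.3 = 2.189355469 V.
e = 2.18958 − (2.189355469) = +225 µV.

+225 µV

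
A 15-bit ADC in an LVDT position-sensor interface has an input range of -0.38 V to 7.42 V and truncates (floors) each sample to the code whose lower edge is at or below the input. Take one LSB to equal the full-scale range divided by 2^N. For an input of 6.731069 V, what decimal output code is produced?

29873

Full-scale range = 7.42 V − (-0.38 V) = 7.8 V. LSB = 7.8 V / 2^15 ≈ 238.0 µV.
(V_in − V_min) × 2^15/range = (6.731069 − (-0.38)) × 32768/7.8 = 29873.783.
Floor → code = 29873.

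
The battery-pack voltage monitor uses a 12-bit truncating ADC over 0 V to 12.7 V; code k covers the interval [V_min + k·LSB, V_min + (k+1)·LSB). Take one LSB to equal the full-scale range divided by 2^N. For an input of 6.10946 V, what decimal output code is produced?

1970

Span = 12.7 V. LSB = 12.7 V / 2^12 ≈ 3.101 mV.
(V_in − V_min) × 2^12/range = (6.10946 − (0)) × 4096/12.7 = 1970.421.
Floor → code = 1970.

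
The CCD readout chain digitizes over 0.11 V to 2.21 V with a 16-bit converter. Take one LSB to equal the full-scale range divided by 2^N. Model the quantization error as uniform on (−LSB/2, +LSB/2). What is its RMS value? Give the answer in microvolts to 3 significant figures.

Full-scale range = 2.21 V − (0.11 V) = 2.1 V.
LSB = 2.1 V ÷ 2^16 = 2.1/65536 V = 32.043 µV.
For a uniform distribution on [−LSB/2, +LSB/2], V_rms = LSB/√12 = 32.043 µV/3.4641 = 9.25 µV.

9.25 µV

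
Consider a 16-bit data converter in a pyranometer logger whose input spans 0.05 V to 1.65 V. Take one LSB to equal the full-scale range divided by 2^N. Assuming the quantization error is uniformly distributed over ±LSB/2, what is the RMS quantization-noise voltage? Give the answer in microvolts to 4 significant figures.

7.048 µV

The full-scale span is 1.65 − (0.05) = 1.6 V.
Step size = 1.6/65536 V = 24.4141 µV.
For a uniform distribution on [−LSB/2, +LSB/2], V_rms = LSB/√12 = 24.4141 µV/3.4641 = 7.048 µV.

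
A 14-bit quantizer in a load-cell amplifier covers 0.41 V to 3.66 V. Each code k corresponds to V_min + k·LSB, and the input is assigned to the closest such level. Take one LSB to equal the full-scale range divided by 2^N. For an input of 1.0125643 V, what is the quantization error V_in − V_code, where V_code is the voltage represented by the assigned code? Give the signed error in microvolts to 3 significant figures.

Span: 3.66 V − (0.41 V) = 3.25 V. LSB = 3.25 V / 2^14 ≈ 198.4 µV.
Position in LSBs: (1.0125643 − (0.41)) × 16384/3.25 = 3037.6657; rounding gives k = 3038.
Reconstructed level: 0.41 + 3038 × 3.25/16384 V = 1.0126306152 V.
e = 1.0125643 − (1.0126306152) = −66.3 µV.

−66.3 µV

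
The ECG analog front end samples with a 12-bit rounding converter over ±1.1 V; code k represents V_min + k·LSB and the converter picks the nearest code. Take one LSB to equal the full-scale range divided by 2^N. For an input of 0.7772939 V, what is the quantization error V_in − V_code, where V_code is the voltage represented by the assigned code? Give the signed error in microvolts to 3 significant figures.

+96.6 µV

Full-scale range = 1.1 V − (-1.1 V) = 2.2 V. LSB = 2.2 V / 2^12 ≈ 0.5371 mV.
(0.7772939 − (-1.1)) / LSB = 1.8772939 × 4096/2.2 = 3495.1799. Nearest integer: k = 3495.
V_code = -1.1 + (3495/4096) × 2.2 = 0.7771972656 V.
e = 0.7772939 − (0.7771972656) = +96.6 µV.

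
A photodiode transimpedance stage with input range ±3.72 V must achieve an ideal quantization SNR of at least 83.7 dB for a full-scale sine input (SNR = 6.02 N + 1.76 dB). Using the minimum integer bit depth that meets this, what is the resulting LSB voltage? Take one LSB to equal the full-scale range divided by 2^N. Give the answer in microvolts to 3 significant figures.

454 µV

Full-scale range = 3.72 V − (-3.72 V) = 7.44 V.
6.02 N + 1.76 ≥ 83.7 gives N ≥ 13.611, so the minimum integer is 14.
LSB = 7.44 V ÷ 2^14 = 7.44/16384 V = 454 µV.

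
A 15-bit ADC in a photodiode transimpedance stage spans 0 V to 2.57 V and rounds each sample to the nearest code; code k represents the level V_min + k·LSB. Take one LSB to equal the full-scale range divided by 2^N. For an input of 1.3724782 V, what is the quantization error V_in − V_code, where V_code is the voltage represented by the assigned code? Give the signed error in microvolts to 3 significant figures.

Full-scale range = 2.57 V. LSB = 2.57 V / 2^15 ≈ 78.43 µV.
Position in LSBs: (1.3724782 − (0)) × 32768/2.57 = 17499.3641; rounding gives k = 17499.
V_code = V_min + k × range/2^15 = 0 + 17499 × 2.57/32768 = 1.3724496460 V.
V_in − V_code = 1.3724782 − (1.3724496460) = +28.6 µV.

+28.6 µV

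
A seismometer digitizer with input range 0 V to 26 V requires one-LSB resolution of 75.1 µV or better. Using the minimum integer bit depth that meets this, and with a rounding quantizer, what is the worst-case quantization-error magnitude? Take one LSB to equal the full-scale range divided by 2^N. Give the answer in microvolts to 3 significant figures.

Full-scale range = 26 V.
Required number of levels: 26/75.1 µV = 346210; smallest N with 2^N ≥ that is 19.
LSB = 26 V / 2^19 = 49.591 µV.
|e|_max = LSB/2 = 24.8 µV.

24.8 µV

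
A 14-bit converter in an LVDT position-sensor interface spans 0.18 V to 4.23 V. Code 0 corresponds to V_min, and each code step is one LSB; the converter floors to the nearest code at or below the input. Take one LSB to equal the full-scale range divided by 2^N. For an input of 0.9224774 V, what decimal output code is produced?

3003

The full-scale span is 4.23 − (0.18) = 4.05 V. LSB = 4.05 V / 2^14 ≈ 247.2 µV.
V_in − V_min = 0.9224774 − (0.18) = 0.7424774 V.
Divide by LSB: 0.7424774 × 16384/4.05 = 3003.6419.
Truncating gives code 3003.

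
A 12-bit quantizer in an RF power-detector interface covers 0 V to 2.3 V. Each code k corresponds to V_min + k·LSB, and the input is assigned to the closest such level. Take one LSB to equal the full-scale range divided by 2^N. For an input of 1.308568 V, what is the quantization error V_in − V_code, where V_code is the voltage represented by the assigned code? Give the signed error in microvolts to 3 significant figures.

+218 µV

Span = 2.3 V. LSB = 2.3 V / 2^12 ≈ 0.5615 mV.
(V_in − V_min)/LSB = (1.308568 − (0)) × 4096/2.3 = 2330.3889 → nearest code k = 2330.
Reconstructed level: 0 + 2330 × 2.3/4096 V = 1.308349609 V.
Error = V_in − V_code = 1.308568 − (1.308349609) = +218 µV.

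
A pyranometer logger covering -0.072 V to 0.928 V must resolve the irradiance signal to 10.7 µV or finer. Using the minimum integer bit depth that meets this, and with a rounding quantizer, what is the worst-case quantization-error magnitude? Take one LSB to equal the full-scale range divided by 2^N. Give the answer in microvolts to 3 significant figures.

The full-scale span is 0.928 − (-0.072) = 1 V.
1 V / 10.7 µV = 93460. Since 2^16 = 65536 and 2^17 = 131072, N = 17.
Step size = 1/131072 V = 7.6294 µV.
|e|_max = LSB/2 = 3.81 µV.

3.81 µV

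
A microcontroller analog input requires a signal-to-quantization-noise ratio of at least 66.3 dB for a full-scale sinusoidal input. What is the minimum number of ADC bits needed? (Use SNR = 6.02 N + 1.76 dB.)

Solving 6.02 N ≥ 66.3 − 1.76: N ≥ 10.721. Round up → N = 11.

11 bits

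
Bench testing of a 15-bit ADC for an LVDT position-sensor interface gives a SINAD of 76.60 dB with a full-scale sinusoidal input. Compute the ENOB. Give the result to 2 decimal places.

12.43 bits

Inverting SNR = 6.02 N + 1.76: N_eff = (76.60 − 1.76)/6.02 = 12.4319.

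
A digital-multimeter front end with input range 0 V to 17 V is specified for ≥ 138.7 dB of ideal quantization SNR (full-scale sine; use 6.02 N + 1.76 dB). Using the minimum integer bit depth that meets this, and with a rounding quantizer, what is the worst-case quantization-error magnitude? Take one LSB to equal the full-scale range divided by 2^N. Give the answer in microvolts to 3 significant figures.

V_FS = 17 V.
Required N = ⌈(138.7 − 1.76)/6.02⌉ = ⌈22.748⌉ = 23.
Step size = 17/8388608 V = 2.0266 µV.
Max error for round-to-nearest is LSB/2 = 1.01 µV.

1.01 µV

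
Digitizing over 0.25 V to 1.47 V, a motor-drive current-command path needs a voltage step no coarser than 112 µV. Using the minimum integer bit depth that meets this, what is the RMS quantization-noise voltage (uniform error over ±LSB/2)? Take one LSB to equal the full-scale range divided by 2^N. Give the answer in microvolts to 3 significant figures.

21.5 µV

Full-scale range = 1.47 V − (0.25 V) = 1.22 V.
Levels needed ≥ 1.22/112 µV = 10890. 2^14 = 16384 suffices, so N_min = 14.
LSB = 1.22 V ÷ 2^14 = 1.22/16384 V = 74.463 µV.
V_rms = LSB/√12 = 21.5 µV.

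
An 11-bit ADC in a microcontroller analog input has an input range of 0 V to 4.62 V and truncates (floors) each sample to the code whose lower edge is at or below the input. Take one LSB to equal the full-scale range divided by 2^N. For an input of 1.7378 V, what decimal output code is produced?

770

V_FS = 4.62 V. LSB = 4.62 V / 2^11 ≈ 2.256 mV.
code = ⌊(V_in − V_min)/LSB⌋ = ⌊(V_in − V_min) × 2^11 / range⌋
     = ⌊(1.7378 − (0)) × 2048 / 4.62⌋ = ⌊1.7378 × 2048/4.62⌋
     = ⌊770.349⌋ = 770.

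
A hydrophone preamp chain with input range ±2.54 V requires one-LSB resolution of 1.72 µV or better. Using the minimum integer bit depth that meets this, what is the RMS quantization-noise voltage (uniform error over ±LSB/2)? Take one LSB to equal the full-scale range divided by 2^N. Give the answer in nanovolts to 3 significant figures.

Full-scale range = 2.54 V − (-2.54 V) = 5.08 V.
Levels needed ≥ 5.08/1.72 µV = 2.953e6. 2^22 = 4194304 suffices, so N_min = 22.
LSB = 5.08 V / 2^22 = 1.2112 µV.
RMS noise = LSB/√12 = 350 nV.

350 nV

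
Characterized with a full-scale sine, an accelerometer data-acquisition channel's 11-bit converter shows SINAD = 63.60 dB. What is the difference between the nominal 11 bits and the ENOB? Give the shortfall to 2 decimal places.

Effective bits = (63.60 − 1.76)/6.02 = 10.2724.
Shortfall = 11 − 10.2724 = 0.7276 bits.

0.73 bits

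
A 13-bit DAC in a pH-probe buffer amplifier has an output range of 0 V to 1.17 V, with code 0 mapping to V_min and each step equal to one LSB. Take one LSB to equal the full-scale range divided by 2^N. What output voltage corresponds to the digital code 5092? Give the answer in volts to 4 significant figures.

0.7273 V

Full-scale range = 1.17 V. LSB = 1.17 V / 2^13.
Output = V_min + (5092/8192) × range = 0 + 0.621582 × 1.17 V
      = 0 V + 0.727251 V = 0.727251 V.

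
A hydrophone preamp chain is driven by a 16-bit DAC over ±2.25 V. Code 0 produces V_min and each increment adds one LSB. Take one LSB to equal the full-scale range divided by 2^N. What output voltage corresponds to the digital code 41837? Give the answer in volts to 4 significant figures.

Range = 2.25 − (-2.25) = 4.5 V. LSB = 4.5 V / 2^16.
V_out = V_min + code × LSB = -2.25 V + 41837 × 4.5 V / 65536
      = -2.25 V + 2.87272 V = 0.622719 V.

0.6227 V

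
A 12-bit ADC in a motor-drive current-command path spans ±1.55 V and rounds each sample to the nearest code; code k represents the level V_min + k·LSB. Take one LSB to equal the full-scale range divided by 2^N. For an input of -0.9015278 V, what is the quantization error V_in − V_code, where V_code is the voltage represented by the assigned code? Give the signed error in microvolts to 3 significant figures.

−136 µV

Full-scale range = 1.55 V − (-1.55 V) = 3.1 V. LSB = 3.1 V / 2^12 ≈ 0.7568 mV.
(V_in − V_min)/LSB = (-0.9015278 − (-1.55)) × 4096/3.1 = 856.8200 → nearest code k = 857.
V_code = -1.55 + (857/4096) × 3.1 = -0.9013916016 V.
Error = V_in − V_code = -0.9015278 − (-0.9013916016) = −136 µV.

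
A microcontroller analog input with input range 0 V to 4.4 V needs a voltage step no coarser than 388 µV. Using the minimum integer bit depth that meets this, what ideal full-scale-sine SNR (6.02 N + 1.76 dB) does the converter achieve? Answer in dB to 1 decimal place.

Full-scale range = 4.4 V.
Need 2^N ≥ 4.4 V / 388 µV = 11340 → N_min = 14.
6.02(14) + 1.76 = 86.04 dB.

86.0 dB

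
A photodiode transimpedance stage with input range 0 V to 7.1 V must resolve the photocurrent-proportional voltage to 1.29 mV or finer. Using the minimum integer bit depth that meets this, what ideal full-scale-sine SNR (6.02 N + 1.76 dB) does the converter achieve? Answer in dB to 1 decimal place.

80.0 dB

V_FS = 7.1 V.
Required number of levels: 7.1/1.29 mV = 5503.9; smallest N with 2^N ≥ that is 13.
Ideal SNR at N = 13: 6.02·13 + 1.76 = 80.0 dB.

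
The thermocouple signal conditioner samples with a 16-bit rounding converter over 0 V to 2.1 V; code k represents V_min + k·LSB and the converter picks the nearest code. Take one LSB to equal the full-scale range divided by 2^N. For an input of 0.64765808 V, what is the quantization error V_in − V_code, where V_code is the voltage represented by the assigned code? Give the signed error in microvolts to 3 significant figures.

−4.27 µV

Range is 2.1 V. LSB = 2.1 V / 2^16 ≈ 32.04 µV.
(0.64765808 − (0)) / LSB = 0.64765808 × 65536/2.1 = 20211.8666. Nearest integer: k = 20212.
V_code = V_min + k × range/2^16 = 0 + 20212 × 2.1/65536 = 0.64766235352 V.
e = 0.64765808 − (0.64766235352) = −4.27 µV.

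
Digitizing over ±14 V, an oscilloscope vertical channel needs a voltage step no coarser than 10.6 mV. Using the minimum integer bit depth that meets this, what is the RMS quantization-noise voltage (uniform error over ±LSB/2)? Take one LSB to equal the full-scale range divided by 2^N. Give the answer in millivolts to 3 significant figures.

1.97 mV

Span: 14 V − (-14 V) = 28 V.
28 V / 10.6 mV = 2642. Since 2^11 = 2048 and 2^12 = 4096, N = 12.
LSB = 28 V ÷ 2^12 = 28/4096 V = 6.8359 mV.
RMS noise = LSB/√12 = 1.97 mV.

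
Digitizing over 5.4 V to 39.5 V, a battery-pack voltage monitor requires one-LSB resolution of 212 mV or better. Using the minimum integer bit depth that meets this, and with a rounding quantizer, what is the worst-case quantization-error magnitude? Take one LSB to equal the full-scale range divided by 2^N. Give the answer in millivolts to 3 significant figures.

Span: 39.5 V − (5.4 V) = 34.1 V.
Levels needed ≥ 34.1/212 mV = 160.8. 2^8 = 256 suffices, so N_min = 8.
One LSB is 34.1 V / 256 = 133.20 mV.
Max error for round-to-nearest is LSB/2 = 66.6 mV.

66.6 mV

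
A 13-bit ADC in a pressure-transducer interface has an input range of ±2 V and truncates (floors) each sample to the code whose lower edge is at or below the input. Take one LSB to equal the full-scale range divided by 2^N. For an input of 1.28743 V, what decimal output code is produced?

6732

Range = 2 − (-2) = 4 V. LSB = 4 V / 2^13 ≈ 488.3 µV.
(V_in − V_min) × 2^13/range = (1.28743 − (-2)) × 8192/4 = 6732.657.
Floor → code = 6732.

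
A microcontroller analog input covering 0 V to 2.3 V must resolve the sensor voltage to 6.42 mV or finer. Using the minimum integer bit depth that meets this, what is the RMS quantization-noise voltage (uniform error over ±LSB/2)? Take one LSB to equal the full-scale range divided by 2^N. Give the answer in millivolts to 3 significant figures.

Full-scale range = 2.3 V.
Levels needed ≥ 2.3/6.42 mV = 358.3. 2^9 = 512 suffices, so N_min = 9.
One LSB is 2.3 V / 512 = 4.4922 mV.
V_rms = LSB/√12 = 1.30 mV.

1.30 mV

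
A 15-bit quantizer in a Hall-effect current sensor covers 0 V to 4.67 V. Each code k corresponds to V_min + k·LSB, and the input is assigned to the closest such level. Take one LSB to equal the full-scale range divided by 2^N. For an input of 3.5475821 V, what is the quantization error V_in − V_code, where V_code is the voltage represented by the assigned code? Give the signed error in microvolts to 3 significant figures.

Range is 4.67 V. LSB = 4.67 V / 2^15 ≈ 142.5 µV.
Position in LSBs: (3.5475821 − (0)) × 32768/4.67 = 24892.3277; rounding gives k = 24892.
V_code = 0 + (24892/32768) × 4.67 = 3.5475354004 V.
V_in − V_code = 3.5475821 − (3.5475354004) = +46.7 µV.

+46.7 µV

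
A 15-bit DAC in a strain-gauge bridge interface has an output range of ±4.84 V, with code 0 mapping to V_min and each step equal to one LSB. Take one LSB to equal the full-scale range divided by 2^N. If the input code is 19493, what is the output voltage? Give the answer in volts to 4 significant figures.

The full-scale span is 4.84 − (-4.84) = 9.68 V. LSB = 9.68 V / 2^15.
V_out = -4.84 + 19493 × (9.68/32768) V
      = -4.84 V + 5.75843 V = 0.918430 V.

0.9184 V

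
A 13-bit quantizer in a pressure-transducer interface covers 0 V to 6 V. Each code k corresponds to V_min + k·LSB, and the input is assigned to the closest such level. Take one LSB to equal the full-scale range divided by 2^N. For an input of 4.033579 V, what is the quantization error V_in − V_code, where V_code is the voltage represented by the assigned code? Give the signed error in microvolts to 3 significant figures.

+132 µV

V_FS = 6 V. LSB = 6 V / 2^13 ≈ 0.7324 mV.
Position in LSBs: (4.033579 − (0)) × 8192/6 = 5507.1799; rounding gives k = 5507.
V_code = 0 + (5507/8192) × 6 = 4.033447266 V.
Error = V_in − V_code = 4.033579 − (4.033447266) = +132 µV.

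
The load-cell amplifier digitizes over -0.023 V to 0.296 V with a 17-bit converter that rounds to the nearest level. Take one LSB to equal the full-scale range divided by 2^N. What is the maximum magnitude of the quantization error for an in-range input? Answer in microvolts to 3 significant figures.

1.22 µV

The full-scale span is 0.296 − (-0.023) = 0.319 V.
LSB = 0.319 V / 2^17 = 2.4338 µV.
A rounding quantizer has |error| ≤ LSB/2 = 1.22 µV.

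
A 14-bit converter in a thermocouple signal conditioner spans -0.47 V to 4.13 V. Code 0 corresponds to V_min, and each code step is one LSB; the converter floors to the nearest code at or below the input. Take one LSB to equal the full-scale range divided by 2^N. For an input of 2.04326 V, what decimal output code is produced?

Full-scale range = 4.13 V − (-0.47 V) = 4.6 V. LSB = 4.6 V / 2^14 ≈ 280.8 µV.
(V_in − V_min) × 2^14/range = (2.04326 − (-0.47)) × 16384/4.6 = 8951.576.
Floor → code = 8951.

8951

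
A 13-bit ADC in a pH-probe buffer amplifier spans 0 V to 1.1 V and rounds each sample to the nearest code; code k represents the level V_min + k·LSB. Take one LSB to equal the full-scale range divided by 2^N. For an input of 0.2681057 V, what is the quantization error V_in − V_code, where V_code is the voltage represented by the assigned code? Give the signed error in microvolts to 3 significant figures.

V_FS = 1.1 V. LSB = 1.1 V / 2^13 ≈ 134.3 µV.
Position in LSBs: (0.2681057 − (0)) × 8192/1.1 = 1996.6563; rounding gives k = 1997.
V_code = V_min + k × range/2^13 = 0 + 1997 × 1.1/8192 = 0.2681518555 V.
Error = V_in − V_code = 0.2681057 − (0.2681518555) = −46.2 µV.

−46.2 µV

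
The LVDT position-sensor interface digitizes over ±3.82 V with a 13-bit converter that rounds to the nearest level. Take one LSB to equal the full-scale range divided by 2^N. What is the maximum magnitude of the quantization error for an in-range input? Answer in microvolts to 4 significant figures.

466.3 µV

Span: 3.82 V − (-3.82 V) = 7.64 V.
LSB = 7.64 V / 2^13 = 0.932617 mV.
|e|_max = LSB/2 = 466.3 µV.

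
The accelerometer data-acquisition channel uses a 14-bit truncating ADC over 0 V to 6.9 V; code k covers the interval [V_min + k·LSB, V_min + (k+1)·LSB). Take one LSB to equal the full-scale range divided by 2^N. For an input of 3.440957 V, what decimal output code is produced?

Range is 6.9 V. LSB = 6.9 V / 2^14 ≈ 421.1 µV.
(V_in − V_min) × 2^14/range = (3.440957 − (0)) × 16384/6.9 = 8170.527.
Floor → code = 8170.

8170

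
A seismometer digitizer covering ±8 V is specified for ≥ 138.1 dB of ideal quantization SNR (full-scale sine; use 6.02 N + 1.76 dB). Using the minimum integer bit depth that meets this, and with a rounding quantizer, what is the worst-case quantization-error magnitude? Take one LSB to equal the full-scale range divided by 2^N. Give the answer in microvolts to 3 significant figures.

0.954 µV

Span: 8 V − (-8 V) = 16 V.
N ≥ (138.1 − 1.76)/6.02 = 22.648 → N_min = 23.
LSB = 16 V ÷ 2^23 = 16/8388608 V = 1.9073 µV.
Half an LSB is 0.954 µV.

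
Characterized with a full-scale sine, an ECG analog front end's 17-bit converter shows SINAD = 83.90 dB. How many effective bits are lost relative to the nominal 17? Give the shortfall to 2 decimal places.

3.36 bits

Effective bits = (83.90 − 1.76)/6.02 = 13.6445.
17 − 13.6445 = 3.36 bits below nominal.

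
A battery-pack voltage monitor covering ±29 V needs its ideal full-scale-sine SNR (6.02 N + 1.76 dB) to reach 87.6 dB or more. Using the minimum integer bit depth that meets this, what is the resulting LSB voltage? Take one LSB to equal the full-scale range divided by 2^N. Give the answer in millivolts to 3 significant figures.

1.77 mV

Span: 29 V − (-29 V) = 58 V.
Solving 6.02 N ≥ 87.6 − 1.76: N ≥ 14.259. Round up → N = 15.
Step size = 58/32768 V = 1.77 mV.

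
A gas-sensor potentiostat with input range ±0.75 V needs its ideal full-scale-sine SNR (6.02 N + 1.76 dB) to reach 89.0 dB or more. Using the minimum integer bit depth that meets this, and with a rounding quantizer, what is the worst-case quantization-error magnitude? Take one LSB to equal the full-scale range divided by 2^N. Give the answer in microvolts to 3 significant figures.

The full-scale span is 0.75 − (-0.75) = 1.5 V.
Required N = ⌈(89.0 − 1.76)/6.02⌉ = ⌈14.492⌉ = 15.
LSB = 1.5 V ÷ 2^15 = 1.5/32768 V = 45.776 µV.
|e|_max = LSB/2 = 22.9 µV.

22.9 µV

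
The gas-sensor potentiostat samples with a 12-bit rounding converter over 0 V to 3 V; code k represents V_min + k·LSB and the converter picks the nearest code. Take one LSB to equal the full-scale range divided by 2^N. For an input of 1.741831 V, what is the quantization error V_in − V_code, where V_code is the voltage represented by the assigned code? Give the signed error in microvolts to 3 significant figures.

V_FS = 3 V. LSB = 3 V / 2^12 ≈ 0.7324 mV.
Position in LSBs: (1.741831 − (0)) × 4096/3 = 2378.1799; rounding gives k = 2378.
V_code = V_min + k × range/2^12 = 0 + 2378 × 3/4096 = 1.741699219 V.
e = 1.741831 − (1.741699219) = +132 µV.

+132 µV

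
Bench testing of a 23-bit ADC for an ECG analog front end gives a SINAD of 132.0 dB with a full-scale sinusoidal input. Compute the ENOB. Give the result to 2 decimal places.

Inverting SNR = 6.02 N + 1.76: N_eff = (132.0 − 1.76)/6.02 = 21.6346.

21.63 bits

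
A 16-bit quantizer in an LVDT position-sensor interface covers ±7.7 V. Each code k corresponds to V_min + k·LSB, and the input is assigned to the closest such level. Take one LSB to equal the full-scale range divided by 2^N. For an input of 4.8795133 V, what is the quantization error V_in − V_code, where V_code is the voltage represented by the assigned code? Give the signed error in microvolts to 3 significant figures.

Span: 7.7 V − (-7.7 V) = 15.4 V. LSB = 15.4 V / 2^16 ≈ 235.0 µV.
Position in LSBs: (4.8795133 − (-7.7)) × 65536/15.4 = 53533.1808; rounding gives k = 53533.
Reconstructed level: -7.7 + 53533 × 15.4/65536 V = 4.8794708252 V.
V_in − V_code = 4.8795133 − (4.8794708252) = +42.5 µV.

+42.5 µV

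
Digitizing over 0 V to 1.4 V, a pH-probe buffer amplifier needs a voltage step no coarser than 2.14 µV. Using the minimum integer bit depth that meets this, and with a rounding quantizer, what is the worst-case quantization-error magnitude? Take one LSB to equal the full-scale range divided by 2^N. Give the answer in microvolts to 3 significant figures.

V_FS = 1.4 V.
Levels needed ≥ 1.4/2.14 µV = 654200. 2^20 = 1048576 suffices, so N_min = 20.
LSB = 1.4 V / 2^20 = 1.3351 µV.
Half an LSB is 0.668 µV.

0.668 µV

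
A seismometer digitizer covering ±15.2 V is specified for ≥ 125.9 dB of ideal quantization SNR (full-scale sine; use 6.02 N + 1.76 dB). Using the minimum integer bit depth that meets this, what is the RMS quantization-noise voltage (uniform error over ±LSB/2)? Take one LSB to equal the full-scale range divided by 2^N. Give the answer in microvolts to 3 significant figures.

4.18 µV

The full-scale span is 15.2 − (-15.2) = 30.4 V.
N ≥ (125.9 − 1.76)/6.02 = 20.621 → N_min = 21.
One LSB is 30.4 V / 2097152 = 14.496 µV.
σ_q = LSB/√12 = 14.496 µV/3.4641 = 4.18 µV.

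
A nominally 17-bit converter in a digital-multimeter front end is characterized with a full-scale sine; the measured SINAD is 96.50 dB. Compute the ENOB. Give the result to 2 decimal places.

15.74 bits

Inverting SNR = 6.02 N + 1.76: N_eff = (96.50 − 1.76)/6.02 = 15.7375.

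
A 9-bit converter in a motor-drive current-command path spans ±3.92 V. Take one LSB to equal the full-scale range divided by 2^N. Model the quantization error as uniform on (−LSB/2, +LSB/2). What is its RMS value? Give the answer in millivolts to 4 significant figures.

4.420 mV

Range = 3.92 − (-3.92) = 7.84 V.
One LSB is 7.84 V / 512 = 15.3125 mV.
RMS of a uniform error over width LSB is LSB/√12 = 4.420 mV.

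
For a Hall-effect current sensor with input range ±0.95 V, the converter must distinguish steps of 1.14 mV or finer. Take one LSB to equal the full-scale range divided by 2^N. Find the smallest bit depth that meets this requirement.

Range = 0.95 − (-0.95) = 1.9 V.
Need 2^N ≥ 1.9 V / 1.14 mV = 1667 → N_min = 11.

11 bits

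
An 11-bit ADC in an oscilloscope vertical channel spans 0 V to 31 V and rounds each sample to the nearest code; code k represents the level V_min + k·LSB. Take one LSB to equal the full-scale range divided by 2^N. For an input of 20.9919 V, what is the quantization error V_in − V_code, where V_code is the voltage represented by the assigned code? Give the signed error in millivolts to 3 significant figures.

−2.73 mV

Span = 31 V. LSB = 31 V / 2^11 ≈ 15.14 mV.
Position in LSBs: (20.9919 − (0)) × 2048/31 = 1386.8197; rounding gives k = 1387.
V_code = 0 + (1387/2048) × 31 = 20.99462891 V.
V_in − V_code = 20.9919 − (20.99462891) = −2.73 mV.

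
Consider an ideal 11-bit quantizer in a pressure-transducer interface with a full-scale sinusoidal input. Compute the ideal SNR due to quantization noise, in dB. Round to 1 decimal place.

68.0 dB

For an ideal N-bit converter with full-scale sine input, SNR = 6.02 N + 1.76 dB. SNR = 6.02 × 11 + 1.76 = 66.22 + 1.76 = 67.98 dB.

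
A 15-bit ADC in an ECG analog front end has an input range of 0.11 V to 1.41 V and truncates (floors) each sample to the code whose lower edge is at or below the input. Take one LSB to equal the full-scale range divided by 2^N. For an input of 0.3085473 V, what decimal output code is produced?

Full-scale range = 1.41 V − (0.11 V) = 1.3 V. LSB = 1.3 V / 2^15 ≈ 39.67 µV.
V_in − V_min = 0.3085473 − (0.11) = 0.1985473 V.
Divide by LSB: 0.1985473 × 32768/1.3 = 5004.6138.
Truncating gives code 5004.

5004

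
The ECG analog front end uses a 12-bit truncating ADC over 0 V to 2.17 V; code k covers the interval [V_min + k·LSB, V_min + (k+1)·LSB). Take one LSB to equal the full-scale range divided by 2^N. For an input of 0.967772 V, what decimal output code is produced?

Full-scale range = 2.17 V. LSB = 2.17 V / 2^12 ≈ 0.5298 mV.
code = ⌊(V_in − V_min)/LSB⌋ = ⌊(V_in − V_min) × 2^12 / range⌋
     = ⌊(0.967772 − (0)) × 4096 / 2.17⌋ = ⌊0.967772 × 4096/2.17⌋
     = ⌊1826.725⌋ = 1826.

1826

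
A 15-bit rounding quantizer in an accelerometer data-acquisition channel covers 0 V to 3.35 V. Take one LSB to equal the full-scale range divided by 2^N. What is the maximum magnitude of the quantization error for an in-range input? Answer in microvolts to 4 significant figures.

Full-scale range = 3.35 V.
One LSB is 3.35 V / 32768 = 102.234 µV.
A rounding quantizer has |error| ≤ LSB/2 = 51.12 µV.

51.12 µV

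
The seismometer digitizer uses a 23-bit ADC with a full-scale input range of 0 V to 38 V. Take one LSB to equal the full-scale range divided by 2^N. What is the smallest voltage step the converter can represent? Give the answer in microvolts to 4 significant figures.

4.530 µV

V_FS = 38 V.
2^23 = 8388608 levels.
Step size = 38/8388608 V = 4.530 µV.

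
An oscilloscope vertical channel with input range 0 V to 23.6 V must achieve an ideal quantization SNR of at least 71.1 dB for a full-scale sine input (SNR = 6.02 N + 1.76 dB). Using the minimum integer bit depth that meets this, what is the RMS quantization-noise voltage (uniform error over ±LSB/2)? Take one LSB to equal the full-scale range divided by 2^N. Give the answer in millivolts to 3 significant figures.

Span = 23.6 V.
6.02 N + 1.76 ≥ 71.1 gives N ≥ 11.518, so the minimum integer is 12.
LSB = 23.6 V / 2^12 = 5.7617 mV.
RMS noise = LSB/√12 = 1.66 mV.

1.66 mV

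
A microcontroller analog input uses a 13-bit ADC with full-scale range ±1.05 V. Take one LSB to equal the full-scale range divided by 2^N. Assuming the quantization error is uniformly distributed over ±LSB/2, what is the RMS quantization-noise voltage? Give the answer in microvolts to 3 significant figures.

74.0 µV

The full-scale span is 1.05 − (-1.05) = 2.1 V.
LSB = 2.1 V / 2^13 = 256.35 µV.
RMS of a uniform error over width LSB is LSB/√12 = 74.0 µV.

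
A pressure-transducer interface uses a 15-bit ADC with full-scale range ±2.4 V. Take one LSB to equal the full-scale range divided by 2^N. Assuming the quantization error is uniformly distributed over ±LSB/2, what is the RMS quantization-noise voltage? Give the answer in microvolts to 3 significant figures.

42.3 µV

Full-scale range = 2.4 V − (-2.4 V) = 4.8 V.
LSB = 4.8 V ÷ 2^15 = 4.8/32768 V = 146.48 µV.
For a uniform distribution on [−LSB/2, +LSB/2], V_rms = LSB/√12 = 146.48 µV/3.4641 = 42.3 µV.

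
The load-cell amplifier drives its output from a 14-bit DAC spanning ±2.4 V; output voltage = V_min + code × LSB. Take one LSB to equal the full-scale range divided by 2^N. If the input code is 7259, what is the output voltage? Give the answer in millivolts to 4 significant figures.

Range = 2.4 − (-2.4) = 4.8 V. LSB = 4.8 V / 2^14.
V_out = V_min + code × LSB = -2.4 V + 7259 × 4.8 V / 16384
      = -2.4 + 2.12666 = -0.273340 V.

-273.3 mV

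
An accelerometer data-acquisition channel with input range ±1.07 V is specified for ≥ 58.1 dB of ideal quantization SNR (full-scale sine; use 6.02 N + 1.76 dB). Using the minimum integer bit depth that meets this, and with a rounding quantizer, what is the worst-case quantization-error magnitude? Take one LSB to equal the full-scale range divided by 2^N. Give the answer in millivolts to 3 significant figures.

Span: 1.07 V − (-1.07 V) = 2.14 V.
6.02 N + 1.76 ≥ 58.1 gives N ≥ 9.359, so the minimum integer is 10.
LSB = 2.14 V / 2^10 = 2.0898 mV.
Half an LSB is 1.04 mV.

1.04 mV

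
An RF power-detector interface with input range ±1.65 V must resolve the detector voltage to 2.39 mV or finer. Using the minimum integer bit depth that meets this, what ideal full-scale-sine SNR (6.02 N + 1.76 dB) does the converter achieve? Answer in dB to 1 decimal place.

Full-scale range = 1.65 V − (-1.65 V) = 3.3 V.
3.3 V / 2.39 mV = 1381. Since 2^10 = 1024 and 2^11 = 2048, N = 11.
SNR = 6.02 × 11 + 1.76 = 67.98 dB.

68.0 dB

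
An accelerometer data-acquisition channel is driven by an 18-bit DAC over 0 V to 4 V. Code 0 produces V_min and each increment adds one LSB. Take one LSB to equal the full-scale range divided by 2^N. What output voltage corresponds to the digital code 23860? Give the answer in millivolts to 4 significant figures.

364.1 mV

Range is 4 V. LSB = 4 V / 2^18.
V_out = 0 + 23860 × (4/262144) V
      = 0 V + 0.364075 V = 0.364075 V.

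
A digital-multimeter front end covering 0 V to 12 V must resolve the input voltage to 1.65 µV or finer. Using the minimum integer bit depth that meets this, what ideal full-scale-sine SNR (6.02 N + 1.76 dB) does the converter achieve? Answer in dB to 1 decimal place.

V_FS = 12 V.
Required number of levels: 12/1.65 µV = 7.2727e6; smallest N with 2^N ≥ that is 23.
Ideal SNR at N = 23: 6.02·23 + 1.76 = 140.2 dB.

140.2 dB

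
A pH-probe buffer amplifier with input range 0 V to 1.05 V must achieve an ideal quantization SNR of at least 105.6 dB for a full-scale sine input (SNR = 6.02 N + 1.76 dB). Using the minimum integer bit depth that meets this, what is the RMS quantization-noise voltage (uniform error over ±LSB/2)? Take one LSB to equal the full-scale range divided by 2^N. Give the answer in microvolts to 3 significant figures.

1.16 µV

Range is 1.05 V.
Solving 6.02 N ≥ 105.6 − 1.76: N ≥ 17.249. Round up → N = 18.
LSB = 1.05 V ÷ 2^18 = 1.05/262144 V = 4.0054 µV.
RMS noise = LSB/√12 = 1.16 µV.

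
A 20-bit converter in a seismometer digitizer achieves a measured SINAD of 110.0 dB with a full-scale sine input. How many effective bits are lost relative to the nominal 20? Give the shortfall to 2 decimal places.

Effective bits = (110.0 − 1.76)/6.02 = 17.9801.
20 − 17.9801 = 2.02 bits below nominal.

2.02 bits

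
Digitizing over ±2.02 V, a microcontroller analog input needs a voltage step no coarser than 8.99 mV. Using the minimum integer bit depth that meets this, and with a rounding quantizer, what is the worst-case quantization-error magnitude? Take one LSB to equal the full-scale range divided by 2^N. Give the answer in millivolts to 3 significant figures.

Range = 2.02 − (-2.02) = 4.04 V.
Required number of levels: 4.04/8.99 mV = 449.39; smallest N with 2^N ≥ that is 9.
LSB = 4.04 V ÷ 2^9 = 4.04/512 V = 7.8906 mV.
Max error for round-to-nearest is LSB/2 = 3.95 mV.

3.95 mV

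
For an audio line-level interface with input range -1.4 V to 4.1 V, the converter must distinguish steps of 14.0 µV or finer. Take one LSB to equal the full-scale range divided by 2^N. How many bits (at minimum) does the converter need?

19 bits

Span: 4.1 V − (-1.4 V) = 5.5 V.
Levels needed ≥ 5.5/14.0 µV = 392900. 2^19 = 524288 suffices, so N_min = 19.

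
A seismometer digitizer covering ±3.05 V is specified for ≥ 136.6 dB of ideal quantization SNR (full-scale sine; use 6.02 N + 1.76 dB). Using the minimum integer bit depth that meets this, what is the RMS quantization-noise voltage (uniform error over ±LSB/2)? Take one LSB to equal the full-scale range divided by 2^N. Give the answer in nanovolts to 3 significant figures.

210 nV

Full-scale range = 3.05 V − (-3.05 V) = 6.1 V.
6.02 N + 1.76 ≥ 136.6 gives N ≥ 22.399, so the minimum integer is 23.
LSB = 6.1 V ÷ 2^23 = 6.1/8388608 V = 0.72718 µV.
σ_q = LSB/√12 = 0.72718 µV/3.4641 = 210 nV.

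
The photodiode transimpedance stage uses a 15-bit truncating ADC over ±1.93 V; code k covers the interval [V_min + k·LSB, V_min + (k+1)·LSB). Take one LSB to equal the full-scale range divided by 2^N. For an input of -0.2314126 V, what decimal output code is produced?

14419

Span: 1.93 V − (-1.93 V) = 3.86 V. LSB = 3.86 V / 2^15 ≈ 117.8 µV.
(V_in − V_min) × 2^15/range = (-0.2314126 − (-1.93)) × 32768/3.86 = 14419.511.
Floor → code = 14419.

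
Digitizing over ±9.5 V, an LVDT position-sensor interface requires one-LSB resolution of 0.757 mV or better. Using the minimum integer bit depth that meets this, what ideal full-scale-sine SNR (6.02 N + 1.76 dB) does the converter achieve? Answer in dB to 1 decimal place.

Span: 9.5 V − (-9.5 V) = 19 V.
19 V / 0.757 mV = 25100. Since 2^14 = 16384 and 2^15 = 32768, N = 15.
Ideal SNR at N = 15: 6.02·15 + 1.76 = 92.1 dB.

92.1 dB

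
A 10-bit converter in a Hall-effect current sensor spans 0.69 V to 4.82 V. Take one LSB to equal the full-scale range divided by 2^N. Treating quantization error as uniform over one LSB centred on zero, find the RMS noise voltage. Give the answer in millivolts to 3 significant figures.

Span: 4.82 V − (0.69 V) = 4.13 V.
LSB = 4.13 V ÷ 2^10 = 4.13/1024 V = 4.0332 mV.
V_rms = LSB/√12 = 4.0332 mV / √12 = 1.16 mV.

1.16 mV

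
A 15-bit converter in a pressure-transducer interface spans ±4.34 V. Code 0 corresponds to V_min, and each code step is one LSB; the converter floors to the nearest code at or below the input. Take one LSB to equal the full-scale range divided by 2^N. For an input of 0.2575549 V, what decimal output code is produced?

17356

Range = 4.34 − (-4.34) = 8.68 V. LSB = 8.68 V / 2^15 ≈ 264.9 µV.
V_in − V_min = 0.2575549 − (-4.34) = 4.5975549 V.
Divide by LSB: 4.5975549 × 32768/8.68 = 17356.2994.
Truncating gives code 17356.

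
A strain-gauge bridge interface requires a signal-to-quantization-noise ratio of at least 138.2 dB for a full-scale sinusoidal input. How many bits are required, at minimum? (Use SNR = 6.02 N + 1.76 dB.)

23 bits

6.02 N + 1.76 ≥ 138.2 gives N ≥ 22.664, so the minimum integer is 23.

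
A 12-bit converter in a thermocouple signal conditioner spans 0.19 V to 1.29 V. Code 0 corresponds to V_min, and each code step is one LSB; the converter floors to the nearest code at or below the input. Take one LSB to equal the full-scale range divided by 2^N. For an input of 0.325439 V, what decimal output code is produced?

504

Span: 1.29 V − (0.19 V) = 1.1 V. LSB = 1.1 V / 2^12 ≈ 268.6 µV.
V_in − V_min = 0.325439 − (0.19) = 0.135439 V.
Divide by LSB: 0.135439 × 4096/1.1 = 504.3256.
Truncating gives code 504.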